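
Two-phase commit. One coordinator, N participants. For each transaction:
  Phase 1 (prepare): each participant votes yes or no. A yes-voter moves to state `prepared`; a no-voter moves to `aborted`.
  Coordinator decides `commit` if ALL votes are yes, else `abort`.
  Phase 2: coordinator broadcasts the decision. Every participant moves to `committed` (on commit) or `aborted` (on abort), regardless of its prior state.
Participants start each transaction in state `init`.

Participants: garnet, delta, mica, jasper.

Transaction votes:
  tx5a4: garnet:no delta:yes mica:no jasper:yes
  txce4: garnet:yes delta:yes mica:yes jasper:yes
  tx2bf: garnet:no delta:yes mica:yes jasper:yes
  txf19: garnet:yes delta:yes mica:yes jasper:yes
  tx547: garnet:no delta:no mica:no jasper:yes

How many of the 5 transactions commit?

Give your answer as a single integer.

Answer: 2

Derivation:
tx5a4: no from garnet, mica -> abort (commits=0)
txce4: all yes -> commit (commits=1)
tx2bf: no from garnet -> abort (commits=1)
txf19: all yes -> commit (commits=2)
tx547: no from garnet, delta, mica -> abort (commits=2)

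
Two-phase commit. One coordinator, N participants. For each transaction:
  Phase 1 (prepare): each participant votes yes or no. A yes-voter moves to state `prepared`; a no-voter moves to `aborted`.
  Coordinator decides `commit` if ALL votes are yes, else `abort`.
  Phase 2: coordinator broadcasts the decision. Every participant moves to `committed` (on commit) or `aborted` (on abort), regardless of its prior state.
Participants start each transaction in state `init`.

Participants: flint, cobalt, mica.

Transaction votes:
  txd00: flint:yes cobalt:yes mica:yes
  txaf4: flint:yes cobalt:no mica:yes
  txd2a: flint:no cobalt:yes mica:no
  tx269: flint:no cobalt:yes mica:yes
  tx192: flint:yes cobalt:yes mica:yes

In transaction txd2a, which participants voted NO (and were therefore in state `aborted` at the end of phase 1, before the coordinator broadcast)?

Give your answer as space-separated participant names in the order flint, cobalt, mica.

Txn txd2a phase 1: flint no -> aborted; cobalt yes -> prepared; mica no -> aborted

Answer: flint mica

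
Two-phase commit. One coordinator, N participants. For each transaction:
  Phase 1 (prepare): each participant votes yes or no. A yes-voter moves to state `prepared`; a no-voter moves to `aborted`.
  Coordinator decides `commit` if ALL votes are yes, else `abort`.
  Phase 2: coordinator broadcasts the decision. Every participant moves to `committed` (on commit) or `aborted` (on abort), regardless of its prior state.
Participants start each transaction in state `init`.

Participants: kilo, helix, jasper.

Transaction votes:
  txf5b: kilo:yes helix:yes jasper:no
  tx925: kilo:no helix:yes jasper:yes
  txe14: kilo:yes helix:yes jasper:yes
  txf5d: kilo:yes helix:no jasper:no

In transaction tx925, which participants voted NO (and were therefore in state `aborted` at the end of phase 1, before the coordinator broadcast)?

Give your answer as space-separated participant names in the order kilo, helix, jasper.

Answer: kilo

Derivation:
Txn tx925 phase 1: kilo no -> aborted; helix yes -> prepared; jasper yes -> prepared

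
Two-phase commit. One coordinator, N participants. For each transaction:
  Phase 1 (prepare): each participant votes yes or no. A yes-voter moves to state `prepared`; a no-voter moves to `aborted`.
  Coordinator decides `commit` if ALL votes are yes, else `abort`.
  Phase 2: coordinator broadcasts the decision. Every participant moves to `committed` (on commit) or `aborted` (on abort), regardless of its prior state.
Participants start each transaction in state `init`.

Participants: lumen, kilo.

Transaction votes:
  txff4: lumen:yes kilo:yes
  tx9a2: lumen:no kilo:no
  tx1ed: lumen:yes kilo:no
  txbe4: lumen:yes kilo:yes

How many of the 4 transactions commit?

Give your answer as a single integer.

Answer: 2

Derivation:
txff4: all yes -> commit (commits=1)
tx9a2: no from lumen, kilo -> abort (commits=1)
tx1ed: no from kilo -> abort (commits=1)
txbe4: all yes -> commit (commits=2)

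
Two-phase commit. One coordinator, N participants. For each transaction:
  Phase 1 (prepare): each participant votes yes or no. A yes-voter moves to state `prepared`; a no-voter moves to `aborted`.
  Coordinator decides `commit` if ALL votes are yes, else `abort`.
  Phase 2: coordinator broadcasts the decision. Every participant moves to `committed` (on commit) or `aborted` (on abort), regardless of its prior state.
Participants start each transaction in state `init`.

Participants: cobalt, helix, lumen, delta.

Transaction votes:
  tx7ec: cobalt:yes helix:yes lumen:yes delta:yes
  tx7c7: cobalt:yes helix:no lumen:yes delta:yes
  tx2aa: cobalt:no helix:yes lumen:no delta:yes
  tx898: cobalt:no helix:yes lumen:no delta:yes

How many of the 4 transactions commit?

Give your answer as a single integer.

tx7ec: all yes -> commit (commits=1)
tx7c7: no from helix -> abort (commits=1)
tx2aa: no from cobalt, lumen -> abort (commits=1)
tx898: no from cobalt, lumen -> abort (commits=1)

Answer: 1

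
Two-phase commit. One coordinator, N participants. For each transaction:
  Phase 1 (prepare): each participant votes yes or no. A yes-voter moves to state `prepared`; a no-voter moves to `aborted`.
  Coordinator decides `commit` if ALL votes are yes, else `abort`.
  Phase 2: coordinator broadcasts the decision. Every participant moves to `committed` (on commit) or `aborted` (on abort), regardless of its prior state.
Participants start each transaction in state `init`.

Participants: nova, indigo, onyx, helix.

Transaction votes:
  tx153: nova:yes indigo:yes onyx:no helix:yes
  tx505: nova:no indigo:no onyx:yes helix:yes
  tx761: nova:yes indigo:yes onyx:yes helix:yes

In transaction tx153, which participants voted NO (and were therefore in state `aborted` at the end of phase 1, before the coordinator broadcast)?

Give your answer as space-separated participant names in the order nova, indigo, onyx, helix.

Answer: onyx

Derivation:
Txn tx153 phase 1: nova yes -> prepared; indigo yes -> prepared; onyx no -> aborted; helix yes -> prepared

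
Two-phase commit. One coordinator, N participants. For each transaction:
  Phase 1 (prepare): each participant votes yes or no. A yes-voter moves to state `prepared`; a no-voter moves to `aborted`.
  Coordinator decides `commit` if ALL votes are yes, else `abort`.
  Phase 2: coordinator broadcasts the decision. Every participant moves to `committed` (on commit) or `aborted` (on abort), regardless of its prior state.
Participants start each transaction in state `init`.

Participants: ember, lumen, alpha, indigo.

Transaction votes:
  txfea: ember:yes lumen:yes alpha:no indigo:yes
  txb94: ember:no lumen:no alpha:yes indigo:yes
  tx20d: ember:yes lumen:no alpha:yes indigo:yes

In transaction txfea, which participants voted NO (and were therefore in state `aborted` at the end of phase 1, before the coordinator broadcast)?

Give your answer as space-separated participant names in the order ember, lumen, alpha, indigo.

Txn txfea phase 1: ember yes -> prepared; lumen yes -> prepared; alpha no -> aborted; indigo yes -> prepared

Answer: alpha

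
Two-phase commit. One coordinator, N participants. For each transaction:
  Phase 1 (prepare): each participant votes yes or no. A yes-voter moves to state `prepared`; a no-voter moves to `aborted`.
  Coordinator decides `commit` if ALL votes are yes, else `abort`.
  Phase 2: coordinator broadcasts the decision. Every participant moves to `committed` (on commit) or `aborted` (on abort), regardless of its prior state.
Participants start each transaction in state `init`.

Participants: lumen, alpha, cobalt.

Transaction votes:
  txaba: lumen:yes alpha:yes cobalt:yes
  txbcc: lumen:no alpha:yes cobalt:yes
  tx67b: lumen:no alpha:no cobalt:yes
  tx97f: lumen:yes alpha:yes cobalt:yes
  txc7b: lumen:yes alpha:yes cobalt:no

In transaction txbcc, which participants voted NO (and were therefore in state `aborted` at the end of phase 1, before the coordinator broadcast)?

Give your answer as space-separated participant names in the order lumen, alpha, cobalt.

Answer: lumen

Derivation:
Txn txbcc phase 1: lumen no -> aborted; alpha yes -> prepared; cobalt yes -> prepared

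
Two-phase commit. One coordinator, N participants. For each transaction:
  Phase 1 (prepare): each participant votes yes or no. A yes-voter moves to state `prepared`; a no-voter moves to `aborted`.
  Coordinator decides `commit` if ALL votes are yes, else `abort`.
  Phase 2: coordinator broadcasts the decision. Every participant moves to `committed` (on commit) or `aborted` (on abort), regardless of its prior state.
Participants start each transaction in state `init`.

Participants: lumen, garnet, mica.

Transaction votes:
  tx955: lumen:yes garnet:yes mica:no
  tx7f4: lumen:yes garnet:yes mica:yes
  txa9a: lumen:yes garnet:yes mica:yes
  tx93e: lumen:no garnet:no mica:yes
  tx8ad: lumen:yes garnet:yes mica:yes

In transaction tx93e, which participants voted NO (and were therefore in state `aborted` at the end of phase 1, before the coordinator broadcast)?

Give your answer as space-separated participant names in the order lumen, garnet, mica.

Answer: lumen garnet

Derivation:
Txn tx93e phase 1: lumen no -> aborted; garnet no -> aborted; mica yes -> prepared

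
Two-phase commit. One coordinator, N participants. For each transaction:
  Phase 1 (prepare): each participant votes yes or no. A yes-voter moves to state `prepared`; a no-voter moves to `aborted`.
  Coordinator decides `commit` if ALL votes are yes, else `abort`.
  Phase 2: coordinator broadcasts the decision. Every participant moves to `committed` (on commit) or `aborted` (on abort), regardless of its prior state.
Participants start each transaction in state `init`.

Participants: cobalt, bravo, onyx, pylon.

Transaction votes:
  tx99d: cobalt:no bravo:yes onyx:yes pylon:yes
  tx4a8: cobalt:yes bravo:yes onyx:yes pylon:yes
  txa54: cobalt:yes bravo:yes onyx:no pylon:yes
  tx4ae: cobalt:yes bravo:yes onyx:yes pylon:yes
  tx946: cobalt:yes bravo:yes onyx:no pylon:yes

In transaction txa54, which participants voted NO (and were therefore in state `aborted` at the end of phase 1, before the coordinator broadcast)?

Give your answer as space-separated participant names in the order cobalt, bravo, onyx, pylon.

Answer: onyx

Derivation:
Txn txa54 phase 1: cobalt yes -> prepared; bravo yes -> prepared; onyx no -> aborted; pylon yes -> prepared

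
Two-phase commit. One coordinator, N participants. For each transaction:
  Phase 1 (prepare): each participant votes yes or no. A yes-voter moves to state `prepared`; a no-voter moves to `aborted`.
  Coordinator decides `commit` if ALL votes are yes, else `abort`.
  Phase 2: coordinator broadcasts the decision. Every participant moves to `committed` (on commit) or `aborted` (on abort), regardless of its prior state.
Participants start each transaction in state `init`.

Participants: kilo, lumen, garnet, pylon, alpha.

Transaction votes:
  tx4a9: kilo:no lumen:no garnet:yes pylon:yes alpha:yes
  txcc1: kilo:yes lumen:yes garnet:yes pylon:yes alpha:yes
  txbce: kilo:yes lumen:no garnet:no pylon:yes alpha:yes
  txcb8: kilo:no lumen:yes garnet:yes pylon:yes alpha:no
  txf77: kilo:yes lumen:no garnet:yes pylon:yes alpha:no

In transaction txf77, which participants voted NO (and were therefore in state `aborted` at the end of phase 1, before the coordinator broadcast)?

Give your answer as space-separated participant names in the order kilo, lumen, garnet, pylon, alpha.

Answer: lumen alpha

Derivation:
Txn txf77 phase 1: kilo yes -> prepared; lumen no -> aborted; garnet yes -> prepared; pylon yes -> prepared; alpha no -> aborted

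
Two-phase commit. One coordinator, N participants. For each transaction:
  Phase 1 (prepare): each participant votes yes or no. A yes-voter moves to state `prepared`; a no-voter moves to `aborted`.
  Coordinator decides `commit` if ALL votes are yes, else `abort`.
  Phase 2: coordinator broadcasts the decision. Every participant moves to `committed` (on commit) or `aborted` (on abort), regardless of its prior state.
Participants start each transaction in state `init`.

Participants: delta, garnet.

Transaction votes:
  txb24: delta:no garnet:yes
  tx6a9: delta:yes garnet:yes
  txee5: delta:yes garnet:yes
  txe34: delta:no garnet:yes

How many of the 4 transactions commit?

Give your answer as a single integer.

txb24: no from delta -> abort (commits=0)
tx6a9: all yes -> commit (commits=1)
txee5: all yes -> commit (commits=2)
txe34: no from delta -> abort (commits=2)

Answer: 2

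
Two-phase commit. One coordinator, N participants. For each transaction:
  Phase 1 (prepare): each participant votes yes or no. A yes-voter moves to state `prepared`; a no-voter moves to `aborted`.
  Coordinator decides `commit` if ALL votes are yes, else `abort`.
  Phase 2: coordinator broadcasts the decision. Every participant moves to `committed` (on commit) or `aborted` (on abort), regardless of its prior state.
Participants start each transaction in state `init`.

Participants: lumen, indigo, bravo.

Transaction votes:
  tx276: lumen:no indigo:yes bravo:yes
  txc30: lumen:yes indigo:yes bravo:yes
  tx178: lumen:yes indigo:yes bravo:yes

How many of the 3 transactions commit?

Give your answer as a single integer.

tx276: no from lumen -> abort (commits=0)
txc30: all yes -> commit (commits=1)
tx178: all yes -> commit (commits=2)

Answer: 2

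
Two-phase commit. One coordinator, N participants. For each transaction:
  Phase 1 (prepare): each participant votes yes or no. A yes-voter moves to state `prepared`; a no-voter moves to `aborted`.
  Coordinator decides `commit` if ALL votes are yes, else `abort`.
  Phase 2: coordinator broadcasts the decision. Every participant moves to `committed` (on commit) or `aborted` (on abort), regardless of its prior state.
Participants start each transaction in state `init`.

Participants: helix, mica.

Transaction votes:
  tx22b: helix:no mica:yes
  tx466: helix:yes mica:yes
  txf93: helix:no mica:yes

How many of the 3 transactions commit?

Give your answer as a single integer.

tx22b: no from helix -> abort (commits=0)
tx466: all yes -> commit (commits=1)
txf93: no from helix -> abort (commits=1)

Answer: 1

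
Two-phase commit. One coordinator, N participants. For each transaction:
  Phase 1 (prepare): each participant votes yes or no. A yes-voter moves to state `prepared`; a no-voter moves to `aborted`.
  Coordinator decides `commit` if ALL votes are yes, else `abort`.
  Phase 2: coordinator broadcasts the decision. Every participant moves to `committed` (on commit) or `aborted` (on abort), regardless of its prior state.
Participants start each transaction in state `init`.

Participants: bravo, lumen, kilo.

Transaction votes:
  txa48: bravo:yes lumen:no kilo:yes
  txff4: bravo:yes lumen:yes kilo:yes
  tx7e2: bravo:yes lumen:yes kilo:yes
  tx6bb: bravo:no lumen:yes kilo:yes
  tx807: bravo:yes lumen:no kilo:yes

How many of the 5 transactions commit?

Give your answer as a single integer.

Answer: 2

Derivation:
txa48: no from lumen -> abort (commits=0)
txff4: all yes -> commit (commits=1)
tx7e2: all yes -> commit (commits=2)
tx6bb: no from bravo -> abort (commits=2)
tx807: no from lumen -> abort (commits=2)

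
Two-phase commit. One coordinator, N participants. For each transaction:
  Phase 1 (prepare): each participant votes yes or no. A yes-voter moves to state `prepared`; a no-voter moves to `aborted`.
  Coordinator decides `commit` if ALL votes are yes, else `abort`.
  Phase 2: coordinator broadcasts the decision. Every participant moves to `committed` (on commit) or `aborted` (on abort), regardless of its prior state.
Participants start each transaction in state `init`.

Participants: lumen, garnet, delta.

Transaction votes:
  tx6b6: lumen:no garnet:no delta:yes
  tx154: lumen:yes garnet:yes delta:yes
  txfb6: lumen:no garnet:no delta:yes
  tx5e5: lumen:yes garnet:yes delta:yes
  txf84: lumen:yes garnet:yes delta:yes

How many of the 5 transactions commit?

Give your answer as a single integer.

Answer: 3

Derivation:
tx6b6: no from lumen, garnet -> abort (commits=0)
tx154: all yes -> commit (commits=1)
txfb6: no from lumen, garnet -> abort (commits=1)
tx5e5: all yes -> commit (commits=2)
txf84: all yes -> commit (commits=3)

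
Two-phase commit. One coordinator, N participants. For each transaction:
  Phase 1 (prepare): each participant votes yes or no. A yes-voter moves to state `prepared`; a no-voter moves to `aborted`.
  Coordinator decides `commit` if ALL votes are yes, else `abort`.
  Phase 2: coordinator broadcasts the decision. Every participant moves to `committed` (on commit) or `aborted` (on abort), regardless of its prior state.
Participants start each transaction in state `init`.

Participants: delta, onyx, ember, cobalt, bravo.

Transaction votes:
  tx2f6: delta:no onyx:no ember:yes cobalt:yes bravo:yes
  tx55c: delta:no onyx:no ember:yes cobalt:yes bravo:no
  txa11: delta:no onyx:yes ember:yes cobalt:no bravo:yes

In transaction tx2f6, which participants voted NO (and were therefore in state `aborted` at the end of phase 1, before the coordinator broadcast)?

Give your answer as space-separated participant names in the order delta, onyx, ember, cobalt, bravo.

Answer: delta onyx

Derivation:
Txn tx2f6 phase 1: delta no -> aborted; onyx no -> aborted; ember yes -> prepared; cobalt yes -> prepared; bravo yes -> prepared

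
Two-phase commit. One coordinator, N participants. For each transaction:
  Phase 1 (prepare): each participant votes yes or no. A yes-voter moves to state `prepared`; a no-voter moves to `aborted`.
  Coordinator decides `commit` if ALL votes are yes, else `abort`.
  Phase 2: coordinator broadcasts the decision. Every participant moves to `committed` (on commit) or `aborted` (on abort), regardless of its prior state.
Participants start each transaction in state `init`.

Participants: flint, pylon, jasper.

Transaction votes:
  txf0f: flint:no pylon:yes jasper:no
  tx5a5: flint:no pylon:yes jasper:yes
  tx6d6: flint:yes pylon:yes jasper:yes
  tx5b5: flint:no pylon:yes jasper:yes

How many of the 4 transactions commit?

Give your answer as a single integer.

Answer: 1

Derivation:
txf0f: no from flint, jasper -> abort (commits=0)
tx5a5: no from flint -> abort (commits=0)
tx6d6: all yes -> commit (commits=1)
tx5b5: no from flint -> abort (commits=1)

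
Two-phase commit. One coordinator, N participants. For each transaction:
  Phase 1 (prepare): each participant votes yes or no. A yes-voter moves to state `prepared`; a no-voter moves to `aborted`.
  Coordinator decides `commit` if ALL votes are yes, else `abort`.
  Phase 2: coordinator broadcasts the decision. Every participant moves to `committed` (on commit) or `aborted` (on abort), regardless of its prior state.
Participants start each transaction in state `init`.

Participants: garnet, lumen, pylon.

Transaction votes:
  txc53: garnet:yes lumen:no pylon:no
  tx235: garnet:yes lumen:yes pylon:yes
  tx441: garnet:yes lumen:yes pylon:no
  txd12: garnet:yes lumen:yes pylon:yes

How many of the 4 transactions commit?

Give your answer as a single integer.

txc53: no from lumen, pylon -> abort (commits=0)
tx235: all yes -> commit (commits=1)
tx441: no from pylon -> abort (commits=1)
txd12: all yes -> commit (commits=2)

Answer: 2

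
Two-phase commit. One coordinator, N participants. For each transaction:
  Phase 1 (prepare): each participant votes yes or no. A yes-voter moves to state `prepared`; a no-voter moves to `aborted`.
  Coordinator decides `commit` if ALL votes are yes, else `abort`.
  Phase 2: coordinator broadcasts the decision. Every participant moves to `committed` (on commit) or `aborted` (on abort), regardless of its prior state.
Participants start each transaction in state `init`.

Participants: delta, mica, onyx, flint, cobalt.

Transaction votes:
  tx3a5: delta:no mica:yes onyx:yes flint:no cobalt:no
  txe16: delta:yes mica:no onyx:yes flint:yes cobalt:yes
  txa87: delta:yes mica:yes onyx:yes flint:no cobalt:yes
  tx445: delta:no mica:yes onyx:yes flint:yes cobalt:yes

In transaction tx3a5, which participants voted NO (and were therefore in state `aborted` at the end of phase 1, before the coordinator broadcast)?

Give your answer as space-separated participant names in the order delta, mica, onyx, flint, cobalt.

Answer: delta flint cobalt

Derivation:
Txn tx3a5 phase 1: delta no -> aborted; mica yes -> prepared; onyx yes -> prepared; flint no -> aborted; cobalt no -> aborted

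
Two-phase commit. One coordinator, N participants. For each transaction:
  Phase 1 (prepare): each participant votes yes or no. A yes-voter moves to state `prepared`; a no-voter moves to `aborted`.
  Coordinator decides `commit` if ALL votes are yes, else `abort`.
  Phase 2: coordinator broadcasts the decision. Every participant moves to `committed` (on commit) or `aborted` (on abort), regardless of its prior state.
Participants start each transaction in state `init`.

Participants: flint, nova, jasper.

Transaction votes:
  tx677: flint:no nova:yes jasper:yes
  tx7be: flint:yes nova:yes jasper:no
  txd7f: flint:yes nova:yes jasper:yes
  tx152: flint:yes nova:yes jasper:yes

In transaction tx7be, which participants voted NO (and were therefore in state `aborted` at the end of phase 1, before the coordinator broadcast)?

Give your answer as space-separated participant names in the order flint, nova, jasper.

Answer: jasper

Derivation:
Txn tx7be phase 1: flint yes -> prepared; nova yes -> prepared; jasper no -> aborted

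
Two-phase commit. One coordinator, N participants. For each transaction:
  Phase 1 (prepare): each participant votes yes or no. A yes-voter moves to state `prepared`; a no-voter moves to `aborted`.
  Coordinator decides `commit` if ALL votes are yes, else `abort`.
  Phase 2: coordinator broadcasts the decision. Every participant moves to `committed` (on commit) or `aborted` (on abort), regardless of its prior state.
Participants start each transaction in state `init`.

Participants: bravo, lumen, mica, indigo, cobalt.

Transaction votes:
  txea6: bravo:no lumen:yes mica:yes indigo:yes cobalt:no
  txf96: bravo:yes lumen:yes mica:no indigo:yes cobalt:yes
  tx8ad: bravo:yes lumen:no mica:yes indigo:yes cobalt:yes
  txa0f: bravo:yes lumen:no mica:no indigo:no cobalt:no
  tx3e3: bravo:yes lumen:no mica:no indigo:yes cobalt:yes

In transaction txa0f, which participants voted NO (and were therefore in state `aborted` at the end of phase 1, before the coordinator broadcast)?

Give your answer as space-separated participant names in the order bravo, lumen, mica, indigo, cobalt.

Txn txa0f phase 1: bravo yes -> prepared; lumen no -> aborted; mica no -> aborted; indigo no -> aborted; cobalt no -> aborted

Answer: lumen mica indigo cobalt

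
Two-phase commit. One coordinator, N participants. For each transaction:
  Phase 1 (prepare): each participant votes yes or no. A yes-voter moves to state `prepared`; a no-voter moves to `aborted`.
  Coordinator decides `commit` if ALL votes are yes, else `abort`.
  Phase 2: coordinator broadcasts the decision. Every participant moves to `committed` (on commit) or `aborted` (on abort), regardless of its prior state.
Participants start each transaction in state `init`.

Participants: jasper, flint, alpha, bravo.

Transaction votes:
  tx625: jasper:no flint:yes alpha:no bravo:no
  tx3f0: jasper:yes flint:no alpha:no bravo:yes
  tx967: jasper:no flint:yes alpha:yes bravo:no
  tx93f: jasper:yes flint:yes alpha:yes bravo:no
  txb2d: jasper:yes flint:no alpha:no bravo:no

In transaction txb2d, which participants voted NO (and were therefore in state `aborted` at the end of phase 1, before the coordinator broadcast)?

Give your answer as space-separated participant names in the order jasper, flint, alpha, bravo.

Answer: flint alpha bravo

Derivation:
Txn txb2d phase 1: jasper yes -> prepared; flint no -> aborted; alpha no -> aborted; bravo no -> aborted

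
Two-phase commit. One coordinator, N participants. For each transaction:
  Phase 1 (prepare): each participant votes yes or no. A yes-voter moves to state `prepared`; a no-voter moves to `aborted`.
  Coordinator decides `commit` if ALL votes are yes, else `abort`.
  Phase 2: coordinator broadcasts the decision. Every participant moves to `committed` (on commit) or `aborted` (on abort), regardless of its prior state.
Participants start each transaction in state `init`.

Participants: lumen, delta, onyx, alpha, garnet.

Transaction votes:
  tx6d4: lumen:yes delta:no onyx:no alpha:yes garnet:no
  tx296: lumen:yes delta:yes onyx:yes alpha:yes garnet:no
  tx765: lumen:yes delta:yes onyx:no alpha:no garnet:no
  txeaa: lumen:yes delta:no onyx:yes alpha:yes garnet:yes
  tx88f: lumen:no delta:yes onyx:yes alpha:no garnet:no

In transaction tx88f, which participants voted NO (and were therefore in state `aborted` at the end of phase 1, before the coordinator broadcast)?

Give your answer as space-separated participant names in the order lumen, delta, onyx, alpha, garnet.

Answer: lumen alpha garnet

Derivation:
Txn tx88f phase 1: lumen no -> aborted; delta yes -> prepared; onyx yes -> prepared; alpha no -> aborted; garnet no -> aborted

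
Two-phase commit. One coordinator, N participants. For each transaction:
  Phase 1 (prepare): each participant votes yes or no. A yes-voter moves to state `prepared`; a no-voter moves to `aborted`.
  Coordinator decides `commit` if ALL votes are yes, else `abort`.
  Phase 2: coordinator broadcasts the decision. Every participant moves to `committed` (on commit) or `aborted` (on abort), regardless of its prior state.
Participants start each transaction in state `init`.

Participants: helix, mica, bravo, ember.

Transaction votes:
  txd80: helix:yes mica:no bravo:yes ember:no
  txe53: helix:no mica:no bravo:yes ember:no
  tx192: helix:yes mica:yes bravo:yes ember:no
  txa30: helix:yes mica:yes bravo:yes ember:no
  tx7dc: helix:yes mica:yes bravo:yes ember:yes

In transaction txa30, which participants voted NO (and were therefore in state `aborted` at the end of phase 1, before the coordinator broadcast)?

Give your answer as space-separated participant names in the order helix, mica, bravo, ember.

Txn txa30 phase 1: helix yes -> prepared; mica yes -> prepared; bravo yes -> prepared; ember no -> aborted

Answer: ember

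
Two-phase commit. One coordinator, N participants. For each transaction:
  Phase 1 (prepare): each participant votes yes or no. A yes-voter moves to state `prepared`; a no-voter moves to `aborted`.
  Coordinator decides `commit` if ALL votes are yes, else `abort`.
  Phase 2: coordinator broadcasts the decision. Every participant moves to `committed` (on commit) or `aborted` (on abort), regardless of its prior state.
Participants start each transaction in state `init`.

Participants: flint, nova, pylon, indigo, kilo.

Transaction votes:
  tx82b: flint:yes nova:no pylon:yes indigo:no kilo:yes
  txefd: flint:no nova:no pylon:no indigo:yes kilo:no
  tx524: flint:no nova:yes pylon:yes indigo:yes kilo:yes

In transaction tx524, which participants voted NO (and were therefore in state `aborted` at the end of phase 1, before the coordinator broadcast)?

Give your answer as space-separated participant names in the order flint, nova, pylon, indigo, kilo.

Answer: flint

Derivation:
Txn tx524 phase 1: flint no -> aborted; nova yes -> prepared; pylon yes -> prepared; indigo yes -> prepared; kilo yes -> prepared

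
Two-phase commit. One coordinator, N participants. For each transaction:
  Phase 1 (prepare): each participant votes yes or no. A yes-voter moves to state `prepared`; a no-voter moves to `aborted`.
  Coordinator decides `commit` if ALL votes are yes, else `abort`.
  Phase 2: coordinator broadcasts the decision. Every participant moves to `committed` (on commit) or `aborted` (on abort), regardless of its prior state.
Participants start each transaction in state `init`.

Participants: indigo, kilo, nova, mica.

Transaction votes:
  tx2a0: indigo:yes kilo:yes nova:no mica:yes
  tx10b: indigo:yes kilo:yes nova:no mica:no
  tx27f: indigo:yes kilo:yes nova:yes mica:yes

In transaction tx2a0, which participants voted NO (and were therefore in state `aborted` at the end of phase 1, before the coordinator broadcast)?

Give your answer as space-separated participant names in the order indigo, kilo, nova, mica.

Txn tx2a0 phase 1: indigo yes -> prepared; kilo yes -> prepared; nova no -> aborted; mica yes -> prepared

Answer: nova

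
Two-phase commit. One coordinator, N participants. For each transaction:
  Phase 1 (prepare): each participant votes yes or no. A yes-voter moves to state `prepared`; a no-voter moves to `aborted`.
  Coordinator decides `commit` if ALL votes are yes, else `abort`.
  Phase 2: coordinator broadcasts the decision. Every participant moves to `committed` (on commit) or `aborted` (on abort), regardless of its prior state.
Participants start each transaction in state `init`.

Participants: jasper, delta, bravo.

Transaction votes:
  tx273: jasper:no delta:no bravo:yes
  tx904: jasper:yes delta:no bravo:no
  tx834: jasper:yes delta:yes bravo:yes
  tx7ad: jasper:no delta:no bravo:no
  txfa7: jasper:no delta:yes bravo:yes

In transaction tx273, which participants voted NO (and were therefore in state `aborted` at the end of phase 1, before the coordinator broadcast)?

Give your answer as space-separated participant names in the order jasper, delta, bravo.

Answer: jasper delta

Derivation:
Txn tx273 phase 1: jasper no -> aborted; delta no -> aborted; bravo yes -> prepared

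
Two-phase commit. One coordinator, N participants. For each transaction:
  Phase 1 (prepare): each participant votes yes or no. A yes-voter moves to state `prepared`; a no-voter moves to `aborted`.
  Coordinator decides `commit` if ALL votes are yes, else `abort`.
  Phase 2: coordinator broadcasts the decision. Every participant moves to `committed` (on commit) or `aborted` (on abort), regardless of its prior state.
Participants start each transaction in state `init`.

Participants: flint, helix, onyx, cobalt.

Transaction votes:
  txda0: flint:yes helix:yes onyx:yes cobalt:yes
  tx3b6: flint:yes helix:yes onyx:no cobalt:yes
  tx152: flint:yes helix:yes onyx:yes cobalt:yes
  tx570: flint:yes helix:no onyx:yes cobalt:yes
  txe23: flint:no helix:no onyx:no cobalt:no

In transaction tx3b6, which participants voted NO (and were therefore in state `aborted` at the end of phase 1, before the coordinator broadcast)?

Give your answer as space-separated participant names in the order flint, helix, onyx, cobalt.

Answer: onyx

Derivation:
Txn tx3b6 phase 1: flint yes -> prepared; helix yes -> prepared; onyx no -> aborted; cobalt yes -> prepared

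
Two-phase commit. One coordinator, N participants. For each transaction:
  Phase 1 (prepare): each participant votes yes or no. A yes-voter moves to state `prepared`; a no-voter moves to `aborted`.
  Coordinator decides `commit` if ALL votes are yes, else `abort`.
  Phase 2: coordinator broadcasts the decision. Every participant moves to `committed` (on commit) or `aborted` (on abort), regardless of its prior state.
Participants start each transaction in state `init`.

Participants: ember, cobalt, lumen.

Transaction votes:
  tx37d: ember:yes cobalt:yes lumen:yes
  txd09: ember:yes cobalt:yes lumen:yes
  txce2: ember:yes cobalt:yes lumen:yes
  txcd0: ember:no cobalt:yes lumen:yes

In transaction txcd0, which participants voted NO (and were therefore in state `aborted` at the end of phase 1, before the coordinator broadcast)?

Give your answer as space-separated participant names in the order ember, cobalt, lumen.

Txn txcd0 phase 1: ember no -> aborted; cobalt yes -> prepared; lumen yes -> prepared

Answer: ember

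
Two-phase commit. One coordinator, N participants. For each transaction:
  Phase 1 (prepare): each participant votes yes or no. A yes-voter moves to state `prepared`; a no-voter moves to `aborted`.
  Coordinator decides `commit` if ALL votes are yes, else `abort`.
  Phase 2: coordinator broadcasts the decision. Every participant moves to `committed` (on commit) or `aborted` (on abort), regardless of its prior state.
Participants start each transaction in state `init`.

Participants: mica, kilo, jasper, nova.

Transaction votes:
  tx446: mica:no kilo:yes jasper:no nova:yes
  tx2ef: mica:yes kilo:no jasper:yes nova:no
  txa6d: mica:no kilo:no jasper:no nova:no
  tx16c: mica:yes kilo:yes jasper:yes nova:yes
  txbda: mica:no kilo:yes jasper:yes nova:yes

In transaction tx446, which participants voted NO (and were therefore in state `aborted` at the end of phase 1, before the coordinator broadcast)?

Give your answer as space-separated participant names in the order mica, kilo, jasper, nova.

Txn tx446 phase 1: mica no -> aborted; kilo yes -> prepared; jasper no -> aborted; nova yes -> prepared

Answer: mica jasper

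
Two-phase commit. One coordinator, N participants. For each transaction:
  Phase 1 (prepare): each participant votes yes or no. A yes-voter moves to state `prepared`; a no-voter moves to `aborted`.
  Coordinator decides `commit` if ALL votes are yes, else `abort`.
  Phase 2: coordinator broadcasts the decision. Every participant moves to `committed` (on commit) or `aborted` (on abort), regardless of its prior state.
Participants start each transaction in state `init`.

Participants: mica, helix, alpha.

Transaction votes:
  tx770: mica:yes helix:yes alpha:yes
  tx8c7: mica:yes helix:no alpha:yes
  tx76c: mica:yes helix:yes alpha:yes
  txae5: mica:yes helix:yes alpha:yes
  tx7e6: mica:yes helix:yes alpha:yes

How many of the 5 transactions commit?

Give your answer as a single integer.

Answer: 4

Derivation:
tx770: all yes -> commit (commits=1)
tx8c7: no from helix -> abort (commits=1)
tx76c: all yes -> commit (commits=2)
txae5: all yes -> commit (commits=3)
tx7e6: all yes -> commit (commits=4)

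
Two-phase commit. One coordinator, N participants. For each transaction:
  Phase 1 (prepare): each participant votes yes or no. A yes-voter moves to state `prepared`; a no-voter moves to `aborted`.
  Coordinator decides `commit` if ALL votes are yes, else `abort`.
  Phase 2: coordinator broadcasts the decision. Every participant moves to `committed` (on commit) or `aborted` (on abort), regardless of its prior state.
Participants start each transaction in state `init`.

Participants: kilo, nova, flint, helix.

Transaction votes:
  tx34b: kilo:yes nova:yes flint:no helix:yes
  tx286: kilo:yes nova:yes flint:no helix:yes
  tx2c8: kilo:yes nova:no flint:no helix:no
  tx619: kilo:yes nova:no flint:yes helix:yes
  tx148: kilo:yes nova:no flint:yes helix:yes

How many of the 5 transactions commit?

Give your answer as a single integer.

tx34b: no from flint -> abort (commits=0)
tx286: no from flint -> abort (commits=0)
tx2c8: no from nova, flint, helix -> abort (commits=0)
tx619: no from nova -> abort (commits=0)
tx148: no from nova -> abort (commits=0)

Answer: 0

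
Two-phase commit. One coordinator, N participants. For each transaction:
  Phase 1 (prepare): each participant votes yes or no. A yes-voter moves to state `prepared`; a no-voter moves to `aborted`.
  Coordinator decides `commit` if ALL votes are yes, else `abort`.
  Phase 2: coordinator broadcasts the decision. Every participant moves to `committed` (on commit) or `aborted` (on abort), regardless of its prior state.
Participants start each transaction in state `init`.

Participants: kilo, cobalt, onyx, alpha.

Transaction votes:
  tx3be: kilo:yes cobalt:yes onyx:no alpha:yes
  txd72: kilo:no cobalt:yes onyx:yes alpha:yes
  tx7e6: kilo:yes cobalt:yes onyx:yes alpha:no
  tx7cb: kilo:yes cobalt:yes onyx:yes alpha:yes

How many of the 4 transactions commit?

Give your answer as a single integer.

Answer: 1

Derivation:
tx3be: no from onyx -> abort (commits=0)
txd72: no from kilo -> abort (commits=0)
tx7e6: no from alpha -> abort (commits=0)
tx7cb: all yes -> commit (commits=1)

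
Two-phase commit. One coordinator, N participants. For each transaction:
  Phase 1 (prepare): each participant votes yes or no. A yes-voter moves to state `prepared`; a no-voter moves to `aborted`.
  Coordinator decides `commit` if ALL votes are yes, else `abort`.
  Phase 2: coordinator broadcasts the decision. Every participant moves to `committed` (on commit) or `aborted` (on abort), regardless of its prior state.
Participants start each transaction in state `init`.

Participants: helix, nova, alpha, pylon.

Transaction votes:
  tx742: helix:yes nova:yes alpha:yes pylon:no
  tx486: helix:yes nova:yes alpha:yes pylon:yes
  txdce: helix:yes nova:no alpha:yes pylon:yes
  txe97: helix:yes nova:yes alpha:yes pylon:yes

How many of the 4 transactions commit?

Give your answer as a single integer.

tx742: no from pylon -> abort (commits=0)
tx486: all yes -> commit (commits=1)
txdce: no from nova -> abort (commits=1)
txe97: all yes -> commit (commits=2)

Answer: 2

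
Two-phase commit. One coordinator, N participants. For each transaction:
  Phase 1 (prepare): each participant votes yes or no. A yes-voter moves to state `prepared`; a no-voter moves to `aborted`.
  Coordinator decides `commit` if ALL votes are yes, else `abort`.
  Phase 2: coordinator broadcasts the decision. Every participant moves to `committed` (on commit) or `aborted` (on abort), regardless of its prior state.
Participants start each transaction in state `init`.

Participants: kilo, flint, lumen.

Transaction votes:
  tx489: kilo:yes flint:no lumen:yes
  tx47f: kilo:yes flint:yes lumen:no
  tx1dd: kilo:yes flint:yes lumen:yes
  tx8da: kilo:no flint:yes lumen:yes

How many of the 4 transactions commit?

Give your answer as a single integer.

tx489: no from flint -> abort (commits=0)
tx47f: no from lumen -> abort (commits=0)
tx1dd: all yes -> commit (commits=1)
tx8da: no from kilo -> abort (commits=1)

Answer: 1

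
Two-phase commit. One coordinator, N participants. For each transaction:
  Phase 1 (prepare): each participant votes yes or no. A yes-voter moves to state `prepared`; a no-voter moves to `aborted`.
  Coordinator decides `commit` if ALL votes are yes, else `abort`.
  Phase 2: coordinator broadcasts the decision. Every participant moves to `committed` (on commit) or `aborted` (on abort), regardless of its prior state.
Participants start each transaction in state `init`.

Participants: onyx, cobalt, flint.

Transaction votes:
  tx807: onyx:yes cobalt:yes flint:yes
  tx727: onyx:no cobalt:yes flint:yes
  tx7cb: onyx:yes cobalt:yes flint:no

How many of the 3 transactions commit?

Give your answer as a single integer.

Answer: 1

Derivation:
tx807: all yes -> commit (commits=1)
tx727: no from onyx -> abort (commits=1)
tx7cb: no from flint -> abort (commits=1)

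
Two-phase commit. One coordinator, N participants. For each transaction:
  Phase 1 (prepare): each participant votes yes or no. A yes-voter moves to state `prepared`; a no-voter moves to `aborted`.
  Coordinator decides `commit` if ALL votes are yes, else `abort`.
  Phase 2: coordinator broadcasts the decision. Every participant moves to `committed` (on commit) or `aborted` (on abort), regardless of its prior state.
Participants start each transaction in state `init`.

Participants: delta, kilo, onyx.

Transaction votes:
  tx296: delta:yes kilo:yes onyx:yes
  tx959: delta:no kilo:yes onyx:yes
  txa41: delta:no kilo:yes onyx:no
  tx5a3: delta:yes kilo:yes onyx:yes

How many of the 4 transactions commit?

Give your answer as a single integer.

Answer: 2

Derivation:
tx296: all yes -> commit (commits=1)
tx959: no from delta -> abort (commits=1)
txa41: no from delta, onyx -> abort (commits=1)
tx5a3: all yes -> commit (commits=2)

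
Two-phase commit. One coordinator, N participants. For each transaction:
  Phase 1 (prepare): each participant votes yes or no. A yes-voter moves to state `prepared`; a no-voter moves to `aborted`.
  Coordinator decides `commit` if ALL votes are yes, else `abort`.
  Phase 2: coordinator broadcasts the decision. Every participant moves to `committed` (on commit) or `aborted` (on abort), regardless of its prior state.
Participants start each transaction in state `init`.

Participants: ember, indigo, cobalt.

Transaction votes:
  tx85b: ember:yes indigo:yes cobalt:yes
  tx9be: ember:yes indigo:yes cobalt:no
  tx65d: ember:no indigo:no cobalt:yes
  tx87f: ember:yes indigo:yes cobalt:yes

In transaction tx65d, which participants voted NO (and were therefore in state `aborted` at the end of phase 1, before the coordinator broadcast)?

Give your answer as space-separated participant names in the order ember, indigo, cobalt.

Answer: ember indigo

Derivation:
Txn tx65d phase 1: ember no -> aborted; indigo no -> aborted; cobalt yes -> prepared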